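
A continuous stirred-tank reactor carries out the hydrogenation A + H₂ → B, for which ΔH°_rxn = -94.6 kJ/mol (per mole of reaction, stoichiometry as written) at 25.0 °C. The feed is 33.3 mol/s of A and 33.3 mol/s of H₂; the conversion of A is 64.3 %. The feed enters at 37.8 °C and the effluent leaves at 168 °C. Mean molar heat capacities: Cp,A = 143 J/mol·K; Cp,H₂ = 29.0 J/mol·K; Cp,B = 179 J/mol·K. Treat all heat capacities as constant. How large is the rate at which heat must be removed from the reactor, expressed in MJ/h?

Q_out = 4530 MJ/h

Extent of reaction ξ = 0.643 × 33.3 = 21.412 mol/s
Reaction term: ξ·ΔH°_rxn = 21.412 × -94.6 = -2025.6 kJ/s
Sensible, feed 37.8→25 °C: -73.313 kJ/s
Outlet flows (mol/s): A 11.888, H₂ 11.888, B 21.412
Sensible, products 25→168 °C: 840.48 kJ/s
Q = ΔH = -1258.4 kJ/s = -1258.4 kW
Heat removed = 4530.2 MJ/h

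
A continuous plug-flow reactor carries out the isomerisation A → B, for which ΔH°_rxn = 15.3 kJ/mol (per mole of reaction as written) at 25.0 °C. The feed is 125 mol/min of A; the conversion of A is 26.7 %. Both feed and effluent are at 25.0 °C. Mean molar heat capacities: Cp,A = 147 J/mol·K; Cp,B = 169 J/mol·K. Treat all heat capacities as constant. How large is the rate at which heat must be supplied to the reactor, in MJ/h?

Extent of reaction ξ = 0.267 × 125 = 33.375 mol/min
Reaction term: ξ·ΔH°_rxn = 33.375 × 15.3 = 510.64 kJ/min
Q = ΔH = 510.64 kJ/min = 8.5106 kW
Heat supplied = 30.638 MJ/h

Q_in = 30.6 MJ/h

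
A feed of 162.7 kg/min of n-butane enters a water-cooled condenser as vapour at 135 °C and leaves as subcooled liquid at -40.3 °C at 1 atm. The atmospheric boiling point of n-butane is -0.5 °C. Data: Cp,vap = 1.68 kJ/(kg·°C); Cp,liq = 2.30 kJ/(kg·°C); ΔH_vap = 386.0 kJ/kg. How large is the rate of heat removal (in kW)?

Q_c = 1910 kW

vapour 135→-0.5 °C: -227.64 kJ/kg
condensation at -0.5 °C: -386 kJ/kg
liquid -0.5→-40.3 °C: -91.54 kJ/kg
Δh = -227.64 + -386 + -91.54 = -705.18 kJ/kg
Q = ṁ·Δh = 162.7 kg/min × -705.18 kJ/kg = -114730 kJ/min
|Q| = 1912.2 kW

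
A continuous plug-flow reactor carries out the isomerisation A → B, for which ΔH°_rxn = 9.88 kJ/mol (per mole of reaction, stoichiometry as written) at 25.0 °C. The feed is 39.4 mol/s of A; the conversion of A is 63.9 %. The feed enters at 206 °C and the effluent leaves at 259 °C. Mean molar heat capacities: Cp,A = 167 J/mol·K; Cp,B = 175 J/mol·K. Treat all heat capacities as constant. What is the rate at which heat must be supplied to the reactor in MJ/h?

Extent of reaction ξ = 0.639 × 39.4 = 25.177 mol/s
Reaction term: ξ·ΔH°_rxn = 25.177 × 9.88 = 248.74 kJ/s
Sensible, feed 206→25 °C: -1190.9 kJ/s
Outlet flows (mol/s): A 14.223, B 25.177
Sensible, products 25→259 °C: 1586.8 kJ/s
Q = ΔH = 644.6 kJ/s = 644.6 kW
Heat supplied = 2320.6 MJ/h

Q_in = 2320 MJ/h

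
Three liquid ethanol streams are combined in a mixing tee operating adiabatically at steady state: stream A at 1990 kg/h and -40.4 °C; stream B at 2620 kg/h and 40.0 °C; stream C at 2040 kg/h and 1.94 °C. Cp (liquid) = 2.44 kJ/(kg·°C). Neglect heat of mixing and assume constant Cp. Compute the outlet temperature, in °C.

No heat crosses the boundary, so H_out = H_in.
T_out = Σ ṁᵢCp,ᵢTᵢ / Σ ṁᵢCp,ᵢ
      = 69202 / 16226 = 4.2649 °C

T_out = 4.26 °C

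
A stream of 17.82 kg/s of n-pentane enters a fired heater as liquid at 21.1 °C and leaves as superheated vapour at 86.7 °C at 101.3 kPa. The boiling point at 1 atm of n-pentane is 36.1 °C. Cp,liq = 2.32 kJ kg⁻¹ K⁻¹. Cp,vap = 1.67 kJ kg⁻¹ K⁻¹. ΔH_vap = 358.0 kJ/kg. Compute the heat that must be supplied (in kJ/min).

liquid 21.1→36.1 °C: 34.8 kJ/kg
vaporisation at 36.1 °C: 358 kJ/kg
vapour 36.1→86.7 °C: 84.502 kJ/kg
Δh = 34.8 + 358 + 84.502 = 477.3 kJ/kg
Q = ṁ·Δh = 17.82 kg/s × 477.3 kJ/kg = 8505.5 kJ/s
|Q| = 8505.5 kW = 510330 kJ/min

Q = 510000 kJ/min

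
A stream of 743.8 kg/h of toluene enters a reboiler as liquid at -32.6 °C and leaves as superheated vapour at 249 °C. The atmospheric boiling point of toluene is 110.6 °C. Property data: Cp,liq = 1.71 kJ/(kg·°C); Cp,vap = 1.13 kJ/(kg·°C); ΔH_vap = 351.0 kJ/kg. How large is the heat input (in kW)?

liquid -32.6→110.6 °C: 244.87 kJ/kg
vaporisation at 110.6 °C: 351 kJ/kg
vapour 110.6→249 °C: 156.39 kJ/kg
Δh = 244.87 + 351 + 156.39 = 752.26 kJ/kg
Q = ṁ·Δh = 743.8 kg/h × 752.26 kJ/kg = 559530 kJ/h
|Q| = 155.43 kW

Q = 155 kW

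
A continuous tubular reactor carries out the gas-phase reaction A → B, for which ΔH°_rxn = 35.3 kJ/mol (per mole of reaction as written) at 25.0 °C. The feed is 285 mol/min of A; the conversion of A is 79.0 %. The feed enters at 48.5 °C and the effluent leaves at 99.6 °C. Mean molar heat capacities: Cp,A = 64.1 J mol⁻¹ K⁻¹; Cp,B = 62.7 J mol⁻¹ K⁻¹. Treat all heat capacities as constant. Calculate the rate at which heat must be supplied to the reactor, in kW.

Q_in = 148 kW

Extent of reaction ξ = 0.790 × 285 = 225.15 mol/min
Reaction term: ξ·ΔH°_rxn = 225.15 × 35.3 = 7947.8 kJ/min
Sensible, feed 48.5→25 °C: -429.31 kJ/min
Outlet flows (mol/min): A 59.85, B 225.15
Sensible, products 25→99.6 °C: 1339.3 kJ/min
Q = ΔH = 8857.8 kJ/min = 147.63 kW
Heat supplied = 147.63 kW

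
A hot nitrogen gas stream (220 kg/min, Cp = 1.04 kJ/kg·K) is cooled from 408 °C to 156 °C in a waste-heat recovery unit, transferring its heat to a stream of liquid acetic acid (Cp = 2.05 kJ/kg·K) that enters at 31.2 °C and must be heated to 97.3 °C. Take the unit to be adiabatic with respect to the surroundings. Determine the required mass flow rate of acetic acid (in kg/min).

Heat released by hot stream: Q = 220 × 1.04 × (408 − 156) = 57658 kJ/min
Energy balance on cold side (adiabatic exchanger): Q = ṁ_c·Cp_c·(T_c,out − T_c,in)
ṁ_c = 57658 / [2.05 × (97.3 − 31.2)] = 425.5 kg/min

ṁ_c = 426 kg/min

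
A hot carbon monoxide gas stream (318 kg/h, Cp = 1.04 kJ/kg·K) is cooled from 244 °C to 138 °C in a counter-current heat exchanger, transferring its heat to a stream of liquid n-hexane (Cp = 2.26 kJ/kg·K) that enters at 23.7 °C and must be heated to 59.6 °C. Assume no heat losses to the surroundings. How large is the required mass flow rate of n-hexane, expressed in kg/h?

ṁ_c = 432 kg/h

Heat released by hot stream: Q = 318 × 1.04 × (244 − 138) = 35056 kJ/h
Energy balance on cold side (adiabatic exchanger): Q = ṁ_c·Cp_c·(T_c,out − T_c,in)
ṁ_c = 35056 / [2.26 × (59.6 − 23.7)] = 432.08 kg/h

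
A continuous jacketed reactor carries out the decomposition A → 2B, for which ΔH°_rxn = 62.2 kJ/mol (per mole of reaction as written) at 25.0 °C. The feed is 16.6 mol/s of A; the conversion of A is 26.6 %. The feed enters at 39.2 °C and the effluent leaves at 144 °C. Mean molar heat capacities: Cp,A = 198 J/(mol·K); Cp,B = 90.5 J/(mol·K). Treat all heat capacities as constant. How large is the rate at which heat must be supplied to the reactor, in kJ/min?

Q_in = 36600 kJ/min

Extent of reaction ξ = 0.266 × 16.6 = 4.4156 mol/s
Reaction term: ξ·ΔH°_rxn = 4.4156 × 62.2 = 274.65 kJ/s
Sensible, feed 39.2→25 °C: -46.673 kJ/s
Outlet flows (mol/s): A 12.184, B 8.8312
Sensible, products 25→144 °C: 382.2 kJ/s
Q = ΔH = 610.17 kJ/s = 610.17 kW
Heat supplied = 36610 kJ/min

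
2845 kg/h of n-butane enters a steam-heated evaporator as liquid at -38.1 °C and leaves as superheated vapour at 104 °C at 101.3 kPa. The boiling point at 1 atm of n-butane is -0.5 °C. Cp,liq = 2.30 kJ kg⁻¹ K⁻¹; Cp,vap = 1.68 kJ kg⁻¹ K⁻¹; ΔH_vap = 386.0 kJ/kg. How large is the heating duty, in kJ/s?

Q = 512 kJ/s

liquid -38.1→-0.5 °C: 86.48 kJ/kg
vaporisation at -0.5 °C: 386 kJ/kg
vapour -0.5→104 °C: 175.56 kJ/kg
Δh = 86.48 + 386 + 175.56 = 648.04 kJ/kg
Q = ṁ·Δh = 2845 kg/h × 648.04 kJ/kg = 1.8437e+06 kJ/h
|Q| = 512.13 kW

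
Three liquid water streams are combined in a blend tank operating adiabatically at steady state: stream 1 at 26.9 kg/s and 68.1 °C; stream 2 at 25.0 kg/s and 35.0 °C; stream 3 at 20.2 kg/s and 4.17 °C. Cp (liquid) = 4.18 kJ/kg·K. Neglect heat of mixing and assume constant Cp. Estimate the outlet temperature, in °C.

T_out = 38.7 °C

Energy balance with Q = 0: Σ ṁᵢCp,ᵢ(T_out − Tᵢ) = 0
T_out = Σ ṁᵢCp,ᵢTᵢ / Σ ṁᵢCp,ᵢ
      = 11667 / 301.38 = 38.712 °C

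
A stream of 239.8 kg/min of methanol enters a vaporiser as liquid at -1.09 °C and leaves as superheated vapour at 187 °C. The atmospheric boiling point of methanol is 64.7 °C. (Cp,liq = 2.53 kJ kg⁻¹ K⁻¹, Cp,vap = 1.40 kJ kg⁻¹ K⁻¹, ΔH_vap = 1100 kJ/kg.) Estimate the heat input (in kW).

liquid -1.09→64.7 °C: 166.45 kJ/kg
vaporisation at 64.7 °C: 1100 kJ/kg
vapour 64.7→187 °C: 171.22 kJ/kg
Δh = 166.45 + 1100 + 171.22 = 1437.7 kJ/kg
Q = ṁ·Δh = 239.8 kg/min × 1437.7 kJ/kg = 344750 kJ/min
|Q| = 5745.9 kW

Q = 5750 kW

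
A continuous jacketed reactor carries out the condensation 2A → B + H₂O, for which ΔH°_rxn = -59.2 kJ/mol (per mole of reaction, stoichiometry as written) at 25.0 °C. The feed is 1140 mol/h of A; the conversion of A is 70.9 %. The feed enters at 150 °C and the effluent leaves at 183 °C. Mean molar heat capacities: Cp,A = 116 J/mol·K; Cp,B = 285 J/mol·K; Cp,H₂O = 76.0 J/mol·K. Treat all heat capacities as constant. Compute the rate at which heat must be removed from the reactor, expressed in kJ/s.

Extent of reaction ξ = 0.709 × 1140 / 2 = 404.13 mol/h
Reaction term: ξ·ΔH°_rxn = 404.13 × -59.2 = -23924 kJ/h
Sensible, feed 150→25 °C: -16530 kJ/h
Outlet flows (mol/h): A 331.74, B 404.13, H₂O 404.13
Sensible, products 25→183 °C: 29131 kJ/h
Q = ΔH = -11324 kJ/h = -3.1454 kW
Heat removed = 3.1454 kJ/s

Q_out = 3.15 kJ/s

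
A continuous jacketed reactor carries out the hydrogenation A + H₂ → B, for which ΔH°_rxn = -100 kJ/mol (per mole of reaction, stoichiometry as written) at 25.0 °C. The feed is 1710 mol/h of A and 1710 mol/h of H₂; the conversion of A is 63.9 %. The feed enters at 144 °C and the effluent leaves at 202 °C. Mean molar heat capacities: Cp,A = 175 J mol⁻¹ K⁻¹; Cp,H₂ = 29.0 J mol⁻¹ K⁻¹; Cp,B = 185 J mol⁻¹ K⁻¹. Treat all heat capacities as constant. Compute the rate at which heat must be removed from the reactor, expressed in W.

Q_out = 25800 W

Extent of reaction ξ = 0.639 × 1710 = 1092.7 mol/h
Reaction term: ξ·ΔH°_rxn = 1092.7 × -100 = -109270 kJ/h
Sensible, feed 144→25 °C: -41512 kJ/h
Outlet flows (mol/h): A 617.31, H₂ 617.31, B 1092.7
Sensible, products 25→202 °C: 58070 kJ/h
Q = ΔH = -92711 kJ/h = -25.753 kW
Heat removed = 25753 W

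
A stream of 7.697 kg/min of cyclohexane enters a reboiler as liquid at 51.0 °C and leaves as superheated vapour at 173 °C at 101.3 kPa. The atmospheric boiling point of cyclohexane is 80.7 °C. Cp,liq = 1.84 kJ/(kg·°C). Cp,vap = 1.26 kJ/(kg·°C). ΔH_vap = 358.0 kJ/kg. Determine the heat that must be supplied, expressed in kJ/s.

Q = 67.9 kJ/s

liquid 51.0→80.7 °C: 54.648 kJ/kg
vaporisation at 80.7 °C: 358 kJ/kg
vapour 80.7→173 °C: 116.3 kJ/kg
Δh = 54.648 + 358 + 116.3 = 528.95 kJ/kg
Q = ṁ·Δh = 7.697 kg/min × 528.95 kJ/kg = 4071.3 kJ/min
|Q| = 67.855 kW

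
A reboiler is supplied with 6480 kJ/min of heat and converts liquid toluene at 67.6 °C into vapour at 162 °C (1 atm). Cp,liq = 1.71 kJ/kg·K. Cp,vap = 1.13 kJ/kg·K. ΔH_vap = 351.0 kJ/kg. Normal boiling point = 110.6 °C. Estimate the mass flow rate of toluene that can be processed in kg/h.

Δh = 1.71×(110.6−67.6) + 351.0 + 1.13×(162−110.6) = 482.61 kJ/kg
Q = 6480 kJ/min = 108 kJ/s = 388800 kJ/h
ṁ = Q/Δh = 388800 / 482.61 = 805.62 kg/h

ṁ = 806 kg/h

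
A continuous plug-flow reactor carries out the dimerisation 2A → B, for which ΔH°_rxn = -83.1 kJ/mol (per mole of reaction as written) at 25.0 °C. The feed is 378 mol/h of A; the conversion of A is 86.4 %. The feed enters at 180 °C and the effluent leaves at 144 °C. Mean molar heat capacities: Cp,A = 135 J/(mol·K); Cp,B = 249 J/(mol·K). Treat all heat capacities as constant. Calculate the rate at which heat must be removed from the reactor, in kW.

Extent of reaction ξ = 0.864 × 378 / 2 = 163.3 mol/h
Reaction term: ξ·ΔH°_rxn = 163.3 × -83.1 = -13570 kJ/h
Sensible, feed 180→25 °C: -7909.6 kJ/h
Outlet flows (mol/h): A 51.408, B 163.3
Sensible, products 25→144 °C: 5664.5 kJ/h
Q = ΔH = -15815 kJ/h = -4.3931 kW
Heat removed = 4.3931 kW

Q_out = 4.39 kW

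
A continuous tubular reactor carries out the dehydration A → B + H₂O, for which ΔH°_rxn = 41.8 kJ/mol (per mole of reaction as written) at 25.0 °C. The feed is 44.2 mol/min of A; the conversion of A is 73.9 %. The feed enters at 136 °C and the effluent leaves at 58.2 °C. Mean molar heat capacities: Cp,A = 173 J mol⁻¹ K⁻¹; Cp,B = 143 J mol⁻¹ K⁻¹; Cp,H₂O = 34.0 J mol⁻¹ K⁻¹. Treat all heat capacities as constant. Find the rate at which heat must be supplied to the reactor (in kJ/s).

Q_in = 12.9 kJ/s

Extent of reaction ξ = 0.739 × 44.2 = 32.664 mol/min
Reaction term: ξ·ΔH°_rxn = 32.664 × 41.8 = 1365.3 kJ/min
Sensible, feed 136→25 °C: -848.77 kJ/min
Outlet flows (mol/min): A 11.536, B 32.664, H₂O 32.664
Sensible, products 25→58.2 °C: 258.2 kJ/min
Q = ΔH = 774.78 kJ/min = 12.913 kW
Heat supplied = 12.913 kJ/s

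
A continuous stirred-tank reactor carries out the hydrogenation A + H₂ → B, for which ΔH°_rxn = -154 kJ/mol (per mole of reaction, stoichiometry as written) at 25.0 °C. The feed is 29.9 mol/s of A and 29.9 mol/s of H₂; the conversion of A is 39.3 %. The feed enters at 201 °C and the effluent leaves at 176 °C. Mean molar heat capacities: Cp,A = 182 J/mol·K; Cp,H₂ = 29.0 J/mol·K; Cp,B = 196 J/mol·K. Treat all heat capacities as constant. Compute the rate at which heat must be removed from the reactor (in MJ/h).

Q_out = 7180 MJ/h

Extent of reaction ξ = 0.393 × 29.9 = 11.751 mol/s
Reaction term: ξ·ΔH°_rxn = 11.751 × -154 = -1809.6 kJ/s
Sensible, feed 201→25 °C: -1110.4 kJ/s
Outlet flows (mol/s): A 18.149, H₂ 18.149, B 11.751
Sensible, products 25→176 °C: 926.03 kJ/s
Q = ΔH = -1993.9 kJ/s = -1993.9 kW
Heat removed = 7178.2 MJ/h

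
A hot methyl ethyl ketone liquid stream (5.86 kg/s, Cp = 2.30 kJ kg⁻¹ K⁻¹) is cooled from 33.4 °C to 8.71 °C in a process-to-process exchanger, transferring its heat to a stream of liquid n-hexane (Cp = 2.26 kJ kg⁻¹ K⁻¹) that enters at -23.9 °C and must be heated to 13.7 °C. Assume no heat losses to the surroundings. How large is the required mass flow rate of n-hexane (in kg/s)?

Heat released by hot stream: Q = 5.86 × 2.30 × (33.4 − 8.71) = 332.77 kJ/s
Energy balance on cold side (adiabatic exchanger): Q = ṁ_c·Cp_c·(T_c,out − T_c,in)
ṁ_c = 332.77 / [2.26 × (13.7 − -23.9)] = 3.9161 kg/s

ṁ_c = 3.92 kg/s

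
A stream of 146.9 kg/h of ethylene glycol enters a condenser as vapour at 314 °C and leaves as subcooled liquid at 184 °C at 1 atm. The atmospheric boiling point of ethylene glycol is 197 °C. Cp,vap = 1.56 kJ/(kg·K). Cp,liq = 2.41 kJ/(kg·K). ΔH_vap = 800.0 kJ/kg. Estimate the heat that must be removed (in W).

vapour 314→197 °C: -182.52 kJ/kg
condensation at 197 °C: -800 kJ/kg
liquid 197→184 °C: -31.33 kJ/kg
Δh = -182.52 + -800 + -31.33 = -1013.9 kJ/kg
Q = ṁ·Δh = 146.9 kg/h × -1013.9 kJ/kg = -148930 kJ/h
|Q| = 41.371 kW = 41371 W

Q_c = 41400 W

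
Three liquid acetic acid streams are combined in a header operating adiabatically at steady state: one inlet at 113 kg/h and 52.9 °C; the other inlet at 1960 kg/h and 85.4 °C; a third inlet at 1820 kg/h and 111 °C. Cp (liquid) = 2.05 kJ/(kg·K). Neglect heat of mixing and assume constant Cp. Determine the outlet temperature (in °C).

Adiabatic, steady state ⇒ Σ ṁᵢCp,ᵢ(T_out − Tᵢ) = 0
Σ ṁᵢCp,ᵢTᵢ = 113×2.05×52.9 + 1960×2.05×85.4 + 1820×2.05×111 = 769530
Σ ṁᵢCp,ᵢ = 113×2.05 + 1960×2.05 + 1820×2.05 = 7980.6
T_out = 769530 / 7980.6 = 96.425 °C

T_out = 96.4 °C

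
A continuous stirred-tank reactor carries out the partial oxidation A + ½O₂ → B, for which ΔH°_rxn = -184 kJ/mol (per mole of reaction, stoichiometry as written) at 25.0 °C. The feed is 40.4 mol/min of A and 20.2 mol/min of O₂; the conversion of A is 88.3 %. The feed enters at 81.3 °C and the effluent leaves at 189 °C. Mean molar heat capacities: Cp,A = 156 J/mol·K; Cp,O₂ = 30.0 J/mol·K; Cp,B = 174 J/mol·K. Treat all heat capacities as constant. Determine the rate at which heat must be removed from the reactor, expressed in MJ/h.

Q_out = 348 MJ/h

Extent of reaction ξ = 0.883 × 40.4 = 35.673 mol/min
Reaction term: ξ·ΔH°_rxn = 35.673 × -184 = -6563.9 kJ/min
Sensible, feed 81.3→25 °C: -388.94 kJ/min
Outlet flows (mol/min): A 4.7268, O₂ 2.3634, B 35.673
Sensible, products 25→189 °C: 1150.5 kJ/min
Q = ΔH = -5802.3 kJ/min = -96.705 kW
Heat removed = 348.14 MJ/h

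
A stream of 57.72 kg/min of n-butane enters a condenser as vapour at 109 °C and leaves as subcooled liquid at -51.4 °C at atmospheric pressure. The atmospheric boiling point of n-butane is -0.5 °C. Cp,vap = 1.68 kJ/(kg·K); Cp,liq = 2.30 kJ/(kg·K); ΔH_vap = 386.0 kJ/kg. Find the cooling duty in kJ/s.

Q_c = 661 kJ/s

vapour 109→-0.5 °C: -183.96 kJ/kg
condensation at -0.5 °C: -386 kJ/kg
liquid -0.5→-51.4 °C: -117.07 kJ/kg
Δh = -183.96 + -386 + -117.07 = -687.03 kJ/kg
Q = ṁ·Δh = 57.72 kg/min × -687.03 kJ/kg = -39655 kJ/min
|Q| = 660.92 kW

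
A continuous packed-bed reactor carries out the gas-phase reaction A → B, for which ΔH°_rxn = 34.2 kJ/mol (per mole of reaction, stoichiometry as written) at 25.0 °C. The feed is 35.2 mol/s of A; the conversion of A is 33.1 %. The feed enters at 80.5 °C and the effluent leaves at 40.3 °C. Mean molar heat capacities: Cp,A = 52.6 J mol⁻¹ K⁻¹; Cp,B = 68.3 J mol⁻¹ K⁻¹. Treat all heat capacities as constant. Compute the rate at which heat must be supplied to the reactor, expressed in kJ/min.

Q_in = 19600 kJ/min

Extent of reaction ξ = 0.331 × 35.2 = 11.651 mol/s
Reaction term: ξ·ΔH°_rxn = 11.651 × 34.2 = 398.47 kJ/s
Sensible, feed 80.5→25 °C: -102.76 kJ/s
Outlet flows (mol/s): A 23.549, B 11.651
Sensible, products 25→40.3 °C: 31.127 kJ/s
Q = ΔH = 326.84 kJ/s = 326.84 kW
Heat supplied = 19610 kJ/min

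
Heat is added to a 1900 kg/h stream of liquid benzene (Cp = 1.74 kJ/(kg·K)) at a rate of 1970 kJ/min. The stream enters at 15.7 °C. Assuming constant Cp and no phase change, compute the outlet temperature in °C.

Q = 1970 kJ/min = 118200 kJ/h
ΔT = Q/(ṁ·Cp) = 118200/(1900×1.74) = 35.753 K
T_out = 15.7 + 35.753 = 51.453 °C

T_out = 51.5 °C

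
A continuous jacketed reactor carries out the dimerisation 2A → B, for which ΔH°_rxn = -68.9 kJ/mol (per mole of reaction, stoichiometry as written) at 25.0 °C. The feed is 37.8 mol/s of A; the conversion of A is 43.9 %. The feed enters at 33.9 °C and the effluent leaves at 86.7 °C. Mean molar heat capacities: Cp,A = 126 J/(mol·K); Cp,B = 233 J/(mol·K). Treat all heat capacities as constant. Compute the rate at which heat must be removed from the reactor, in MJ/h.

Q_out = 1190 MJ/h

Extent of reaction ξ = 0.439 × 37.8 / 2 = 8.2971 mol/s
Reaction term: ξ·ΔH°_rxn = 8.2971 × -68.9 = -571.67 kJ/s
Sensible, feed 33.9→25 °C: -42.389 kJ/s
Outlet flows (mol/s): A 21.206, B 8.2971
Sensible, products 25→86.7 °C: 284.14 kJ/s
Q = ΔH = -329.92 kJ/s = -329.92 kW
Heat removed = 1187.7 MJ/h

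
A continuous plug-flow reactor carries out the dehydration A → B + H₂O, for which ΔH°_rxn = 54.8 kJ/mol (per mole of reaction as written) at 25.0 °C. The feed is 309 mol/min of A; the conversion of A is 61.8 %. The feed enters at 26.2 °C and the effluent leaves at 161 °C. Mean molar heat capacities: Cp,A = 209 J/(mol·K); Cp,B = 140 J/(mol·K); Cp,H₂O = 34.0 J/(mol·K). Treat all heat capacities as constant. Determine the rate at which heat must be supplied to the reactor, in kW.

Extent of reaction ξ = 0.618 × 309 = 190.96 mol/min
Reaction term: ξ·ΔH°_rxn = 190.96 × 54.8 = 10465 kJ/min
Sensible, feed 26.2→25 °C: -77.497 kJ/min
Outlet flows (mol/min): A 118.04, B 190.96, H₂O 190.96
Sensible, products 25→161 °C: 7874 kJ/min
Q = ΔH = 18261 kJ/min = 304.35 kW
Heat supplied = 304.35 kW

Q_in = 304 kW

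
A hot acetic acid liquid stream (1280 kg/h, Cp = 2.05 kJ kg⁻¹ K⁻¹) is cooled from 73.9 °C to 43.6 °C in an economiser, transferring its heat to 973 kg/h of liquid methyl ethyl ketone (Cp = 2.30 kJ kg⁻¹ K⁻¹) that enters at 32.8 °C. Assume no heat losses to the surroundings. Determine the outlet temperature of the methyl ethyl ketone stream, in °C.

T_c,out = 68.3 °C

Heat released by hot stream: Q = 1280 × 2.05 × (73.9 − 43.6) = 79507 kJ/h
Energy balance on cold side (adiabatic exchanger): Q = ṁ_c·Cp_c·(T_c,out − T_c,in)
T_c,out = 32.8 + 79507/(973 × 2.30) = 68.328 °C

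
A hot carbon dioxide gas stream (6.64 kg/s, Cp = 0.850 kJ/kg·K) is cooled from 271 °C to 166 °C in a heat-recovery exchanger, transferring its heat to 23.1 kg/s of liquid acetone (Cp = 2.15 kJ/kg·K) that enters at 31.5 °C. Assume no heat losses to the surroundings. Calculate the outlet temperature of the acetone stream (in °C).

T_c,out = 43.4 °C

Heat released by hot stream: Q = 6.64 × 0.850 × (271 − 166) = 592.62 kJ/s
Energy balance on cold side (adiabatic exchanger): Q = ṁ_c·Cp_c·(T_c,out − T_c,in)
T_c,out = 31.5 + 592.62/(23.1 × 2.15) = 43.432 °C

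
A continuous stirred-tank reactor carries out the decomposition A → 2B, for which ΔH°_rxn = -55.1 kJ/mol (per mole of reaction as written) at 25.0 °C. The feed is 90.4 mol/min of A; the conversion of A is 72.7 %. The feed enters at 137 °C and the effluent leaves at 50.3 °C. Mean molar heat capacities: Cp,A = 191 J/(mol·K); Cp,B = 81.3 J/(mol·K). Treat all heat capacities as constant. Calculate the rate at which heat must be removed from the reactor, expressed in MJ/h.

Extent of reaction ξ = 0.727 × 90.4 = 65.721 mol/min
Reaction term: ξ·ΔH°_rxn = 65.721 × -55.1 = -3621.2 kJ/min
Sensible, feed 137→25 °C: -1933.8 kJ/min
Outlet flows (mol/min): A 24.679, B 131.44
Sensible, products 25→50.3 °C: 389.62 kJ/min
Q = ΔH = -5165.4 kJ/min = -86.091 kW
Heat removed = 309.93 MJ/h

Q_out = 310 MJ/h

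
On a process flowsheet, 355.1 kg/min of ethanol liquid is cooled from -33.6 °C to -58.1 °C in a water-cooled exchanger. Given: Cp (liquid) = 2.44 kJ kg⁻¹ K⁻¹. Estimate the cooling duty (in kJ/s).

Q_c = 354 kJ/s

Q = ṁ·Cp·ΔT = 355.1 × 2.44 × (-58.1 − -33.6) = -21228 kJ/min
Converting: 21228 / 60 s = 353.8 kW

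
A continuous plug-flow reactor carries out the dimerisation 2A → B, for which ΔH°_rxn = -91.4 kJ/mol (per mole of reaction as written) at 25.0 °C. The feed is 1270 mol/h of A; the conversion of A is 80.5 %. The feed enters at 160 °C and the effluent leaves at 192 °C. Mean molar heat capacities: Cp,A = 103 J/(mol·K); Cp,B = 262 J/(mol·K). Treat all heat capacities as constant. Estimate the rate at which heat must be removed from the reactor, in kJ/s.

Extent of reaction ξ = 0.805 × 1270 / 2 = 511.18 mol/h
Reaction term: ξ·ΔH°_rxn = 511.18 × -91.4 = -46721 kJ/h
Sensible, feed 160→25 °C: -17659 kJ/h
Outlet flows (mol/h): A 247.65, B 511.18
Sensible, products 25→192 °C: 26626 kJ/h
Q = ΔH = -37755 kJ/h = -10.487 kW
Heat removed = 10.487 kJ/s

Q_out = 10.5 kJ/s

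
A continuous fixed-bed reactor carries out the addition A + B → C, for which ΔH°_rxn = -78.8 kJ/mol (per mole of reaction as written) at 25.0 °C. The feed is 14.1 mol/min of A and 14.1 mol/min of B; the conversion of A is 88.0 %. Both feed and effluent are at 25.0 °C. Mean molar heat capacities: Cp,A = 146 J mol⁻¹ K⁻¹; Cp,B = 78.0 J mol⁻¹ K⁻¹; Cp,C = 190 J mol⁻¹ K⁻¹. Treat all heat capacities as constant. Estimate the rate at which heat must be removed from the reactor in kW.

Q_out = 16.3 kW

Extent of reaction ξ = 0.880 × 14.1 = 12.408 mol/min
Reaction term: ξ·ΔH°_rxn = 12.408 × -78.8 = -977.75 kJ/min
Q = ΔH = -977.75 kJ/min = -16.296 kW
Heat removed = 16.296 kW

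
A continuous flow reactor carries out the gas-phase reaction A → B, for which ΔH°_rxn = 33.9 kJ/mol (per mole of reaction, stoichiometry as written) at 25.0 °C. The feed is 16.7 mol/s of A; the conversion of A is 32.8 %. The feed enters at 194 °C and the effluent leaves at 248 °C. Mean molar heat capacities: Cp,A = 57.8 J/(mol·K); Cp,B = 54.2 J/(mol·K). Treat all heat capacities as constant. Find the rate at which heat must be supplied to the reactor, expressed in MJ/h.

Extent of reaction ξ = 0.328 × 16.7 = 5.4776 mol/s
Reaction term: ξ·ΔH°_rxn = 5.4776 × 33.9 = 185.69 kJ/s
Sensible, feed 194→25 °C: -163.13 kJ/s
Outlet flows (mol/s): A 11.222, B 5.4776
Sensible, products 25→248 °C: 210.86 kJ/s
Q = ΔH = 233.42 kJ/s = 233.42 kW
Heat supplied = 840.3 MJ/h

Q_in = 840 MJ/h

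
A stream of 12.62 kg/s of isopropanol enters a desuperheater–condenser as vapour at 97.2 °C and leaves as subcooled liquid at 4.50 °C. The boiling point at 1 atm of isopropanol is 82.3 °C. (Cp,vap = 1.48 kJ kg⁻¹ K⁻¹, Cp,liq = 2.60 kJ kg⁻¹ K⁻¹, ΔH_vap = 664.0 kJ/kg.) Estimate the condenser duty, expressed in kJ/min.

Q_c = 673000 kJ/min

vapour 97.2→82.3 °C: -22.052 kJ/kg
condensation at 82.3 °C: -664 kJ/kg
liquid 82.3→4.50 °C: -202.28 kJ/kg
Δh = -22.052 + -664 + -202.28 = -888.33 kJ/kg
Q = ṁ·Δh = 12.62 kg/s × -888.33 kJ/kg = -11211 kJ/s
|Q| = 11211 kW = 672640 kJ/min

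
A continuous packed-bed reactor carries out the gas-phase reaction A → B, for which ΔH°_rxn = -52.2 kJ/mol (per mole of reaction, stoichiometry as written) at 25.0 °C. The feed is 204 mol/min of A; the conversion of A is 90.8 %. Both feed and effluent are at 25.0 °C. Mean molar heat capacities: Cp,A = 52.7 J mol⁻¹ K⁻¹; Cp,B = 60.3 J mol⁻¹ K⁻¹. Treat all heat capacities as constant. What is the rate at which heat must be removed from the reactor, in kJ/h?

Q_out = 580000 kJ/h

Extent of reaction ξ = 0.908 × 204 = 185.23 mol/min
Reaction term: ξ·ΔH°_rxn = 185.23 × -52.2 = -9669.1 kJ/min
Q = ΔH = -9669.1 kJ/min = -161.15 kW
Heat removed = 580150 kJ/h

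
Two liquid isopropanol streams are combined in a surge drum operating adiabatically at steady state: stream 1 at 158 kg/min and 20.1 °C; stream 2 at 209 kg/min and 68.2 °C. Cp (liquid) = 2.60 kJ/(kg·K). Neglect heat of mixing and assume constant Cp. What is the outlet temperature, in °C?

No heat crosses the boundary, so H_out = H_in.
T_out = Σ ṁᵢCp,ᵢTᵢ / Σ ṁᵢCp,ᵢ
      = 45317 / 954.2 = 47.492 °C

T_out = 47.5 °C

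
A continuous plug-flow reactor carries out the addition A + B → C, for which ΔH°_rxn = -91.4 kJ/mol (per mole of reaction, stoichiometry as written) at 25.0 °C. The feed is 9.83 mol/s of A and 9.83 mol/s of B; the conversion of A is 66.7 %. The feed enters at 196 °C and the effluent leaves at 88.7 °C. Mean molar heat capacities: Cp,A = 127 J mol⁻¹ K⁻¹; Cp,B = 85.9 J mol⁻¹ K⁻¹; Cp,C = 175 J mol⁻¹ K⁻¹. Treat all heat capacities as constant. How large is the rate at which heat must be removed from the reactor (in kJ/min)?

Q_out = 50400 kJ/min

Extent of reaction ξ = 0.667 × 9.83 = 6.5566 mol/s
Reaction term: ξ·ΔH°_rxn = 6.5566 × -91.4 = -599.27 kJ/s
Sensible, feed 196→25 °C: -357.87 kJ/s
Outlet flows (mol/s): A 3.2734, B 3.2734, C 6.5566
Sensible, products 25→88.7 °C: 117.48 kJ/s
Q = ΔH = -839.66 kJ/s = -839.66 kW
Heat removed = 50380 kJ/min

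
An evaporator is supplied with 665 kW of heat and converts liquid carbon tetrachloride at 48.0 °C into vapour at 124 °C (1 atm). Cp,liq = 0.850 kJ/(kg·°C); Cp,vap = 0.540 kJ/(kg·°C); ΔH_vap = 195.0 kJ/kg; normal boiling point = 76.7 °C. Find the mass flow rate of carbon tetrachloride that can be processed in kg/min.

Δh = 0.850×(76.7−48.0) + 195.0 + 0.540×(124−76.7) = 244.94 kJ/kg
Q = 665 kW = 665 kJ/s = 39900 kJ/min
ṁ = Q/Δh = 39900 / 244.94 = 162.9 kg/min

ṁ = 163 kg/min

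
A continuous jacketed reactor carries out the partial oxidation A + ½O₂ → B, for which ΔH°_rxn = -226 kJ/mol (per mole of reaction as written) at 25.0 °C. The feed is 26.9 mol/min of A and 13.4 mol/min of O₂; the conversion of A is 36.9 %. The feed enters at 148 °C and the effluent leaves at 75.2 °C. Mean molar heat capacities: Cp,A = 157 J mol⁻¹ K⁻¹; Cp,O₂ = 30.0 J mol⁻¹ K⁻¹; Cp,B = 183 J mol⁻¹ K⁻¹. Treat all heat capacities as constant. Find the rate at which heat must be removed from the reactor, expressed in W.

Extent of reaction ξ = 0.369 × 26.9 = 9.9261 mol/min
Reaction term: ξ·ΔH°_rxn = 9.9261 × -226 = -2243.3 kJ/min
Sensible, feed 148→25 °C: -568.91 kJ/min
Outlet flows (mol/min): A 16.974, O₂ 8.4369, B 9.9261
Sensible, products 25→75.2 °C: 237.67 kJ/min
Q = ΔH = -2574.5 kJ/min = -42.909 kW
Heat removed = 42909 W

Q_out = 42900 W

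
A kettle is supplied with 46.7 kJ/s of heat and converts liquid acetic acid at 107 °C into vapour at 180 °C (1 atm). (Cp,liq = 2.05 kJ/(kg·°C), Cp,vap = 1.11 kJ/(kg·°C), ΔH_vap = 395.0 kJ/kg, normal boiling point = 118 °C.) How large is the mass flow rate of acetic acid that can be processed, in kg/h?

ṁ = 346 kg/h

Δh = 2.05×(118−107) + 395.0 + 1.11×(180−118) = 486.37 kJ/kg
Q = 46.7 kJ/s = 46.7 kJ/s = 168120 kJ/h
ṁ = Q/Δh = 168120 / 486.37 = 345.66 kg/h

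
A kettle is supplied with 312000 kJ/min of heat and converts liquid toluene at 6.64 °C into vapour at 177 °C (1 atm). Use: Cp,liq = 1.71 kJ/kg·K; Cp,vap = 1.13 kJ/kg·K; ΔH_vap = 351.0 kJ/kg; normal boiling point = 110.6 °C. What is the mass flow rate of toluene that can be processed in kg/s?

Δh = 1.71×(110.6−6.64) + 351.0 + 1.13×(177−110.6) = 603.8 kJ/kg
Q = 312000 kJ/min = 5200 kJ/s = 5200 kJ/s
ṁ = Q/Δh = 5200 / 603.8 = 8.6121 kg/s

ṁ = 8.61 kg/s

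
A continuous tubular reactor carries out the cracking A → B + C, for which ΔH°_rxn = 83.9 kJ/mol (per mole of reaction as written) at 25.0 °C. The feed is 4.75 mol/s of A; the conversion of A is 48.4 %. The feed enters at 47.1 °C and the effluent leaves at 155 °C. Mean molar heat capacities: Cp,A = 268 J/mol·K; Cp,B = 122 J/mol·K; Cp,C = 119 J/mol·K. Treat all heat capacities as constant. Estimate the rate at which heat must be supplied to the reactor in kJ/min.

Q_in = 19300 kJ/min

Extent of reaction ξ = 0.484 × 4.75 = 2.299 mol/s
Reaction term: ξ·ΔH°_rxn = 2.299 × 83.9 = 192.89 kJ/s
Sensible, feed 47.1→25 °C: -28.133 kJ/s
Outlet flows (mol/s): A 2.451, B 2.299, C 2.299
Sensible, products 25→155 °C: 157.42 kJ/s
Q = ΔH = 322.17 kJ/s = 322.17 kW
Heat supplied = 19330 kJ/min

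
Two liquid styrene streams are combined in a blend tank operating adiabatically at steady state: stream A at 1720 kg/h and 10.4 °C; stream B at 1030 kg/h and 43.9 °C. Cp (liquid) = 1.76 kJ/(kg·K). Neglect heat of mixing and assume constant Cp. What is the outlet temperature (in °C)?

T_out = 22.9 °C

No heat crosses the boundary, so H_out = H_in.
Σ ṁᵢCp,ᵢTᵢ = 1720×1.76×10.4 + 1030×1.76×43.9 = 111060
Σ ṁᵢCp,ᵢ = 1720×1.76 + 1030×1.76 = 4840
T_out = 111060 / 4840 = 22.947 °C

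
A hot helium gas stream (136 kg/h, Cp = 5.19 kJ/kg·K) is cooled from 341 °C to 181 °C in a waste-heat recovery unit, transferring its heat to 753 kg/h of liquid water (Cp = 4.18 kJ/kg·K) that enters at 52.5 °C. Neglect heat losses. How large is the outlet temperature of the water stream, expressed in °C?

T_c,out = 88.4 °C

Heat released by hot stream: Q = 136 × 5.19 × (341 − 181) = 112930 kJ/h
Energy balance on cold side (adiabatic exchanger): Q = ṁ_c·Cp_c·(T_c,out − T_c,in)
T_c,out = 52.5 + 112930/(753 × 4.18) = 88.38 °C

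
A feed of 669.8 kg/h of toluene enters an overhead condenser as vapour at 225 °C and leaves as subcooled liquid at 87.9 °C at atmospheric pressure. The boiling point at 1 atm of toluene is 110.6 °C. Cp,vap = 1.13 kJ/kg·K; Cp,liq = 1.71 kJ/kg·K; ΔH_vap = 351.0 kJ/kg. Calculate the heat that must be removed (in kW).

Q_c = 96.6 kW

vapour 225→110.6 °C: -129.27 kJ/kg
condensation at 110.6 °C: -351 kJ/kg
liquid 110.6→87.9 °C: -38.817 kJ/kg
Δh = -129.27 + -351 + -38.817 = -519.09 kJ/kg
Q = ṁ·Δh = 669.8 kg/h × -519.09 kJ/kg = -347690 kJ/h
|Q| = 96.579 kW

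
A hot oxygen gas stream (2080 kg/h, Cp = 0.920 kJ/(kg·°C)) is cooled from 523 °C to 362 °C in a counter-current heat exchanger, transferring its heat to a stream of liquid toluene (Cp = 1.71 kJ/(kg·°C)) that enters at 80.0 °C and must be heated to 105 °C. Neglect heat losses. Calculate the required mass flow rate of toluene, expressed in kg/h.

Heat released by hot stream: Q = 2080 × 0.920 × (523 − 362) = 308090 kJ/h
Energy balance on cold side (adiabatic exchanger): Q = ṁ_c·Cp_c·(T_c,out − T_c,in)
ṁ_c = 308090 / [1.71 × (105 − 80.0)] = 7206.8 kg/h

ṁ_c = 7210 kg/h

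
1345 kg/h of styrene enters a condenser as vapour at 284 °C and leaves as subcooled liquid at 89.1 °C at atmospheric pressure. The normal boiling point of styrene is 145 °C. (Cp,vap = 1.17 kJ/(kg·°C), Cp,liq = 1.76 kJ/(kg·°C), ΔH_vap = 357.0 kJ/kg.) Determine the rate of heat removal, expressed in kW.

Q_c = 231 kW

vapour 284→145 °C: -162.63 kJ/kg
condensation at 145 °C: -357 kJ/kg
liquid 145→89.1 °C: -98.384 kJ/kg
Δh = -162.63 + -357 + -98.384 = -618.01 kJ/kg
Q = ṁ·Δh = 1345 kg/h × -618.01 kJ/kg = -831230 kJ/h
|Q| = 230.9 kW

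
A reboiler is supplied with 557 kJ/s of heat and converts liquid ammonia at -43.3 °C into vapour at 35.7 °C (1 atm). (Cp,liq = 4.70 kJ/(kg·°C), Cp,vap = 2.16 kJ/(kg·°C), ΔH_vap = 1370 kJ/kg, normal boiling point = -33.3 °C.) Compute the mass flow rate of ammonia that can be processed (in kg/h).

Δh = 4.70×(-33.3−-43.3) + 1370 + 2.16×(35.7−-33.3) = 1566 kJ/kg
Q = 557 kJ/s = 557 kJ/s = 2.0052e+06 kJ/h
ṁ = Q/Δh = 2.0052e+06 / 1566 = 1280.4 kg/h

ṁ = 1280 kg/h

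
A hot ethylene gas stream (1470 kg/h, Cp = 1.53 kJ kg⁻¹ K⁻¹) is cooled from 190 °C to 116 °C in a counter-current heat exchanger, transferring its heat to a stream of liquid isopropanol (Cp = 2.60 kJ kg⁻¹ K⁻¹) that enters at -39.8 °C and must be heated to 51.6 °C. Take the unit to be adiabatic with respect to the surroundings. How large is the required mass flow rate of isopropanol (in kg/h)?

ṁ_c = 700 kg/h

Heat released by hot stream: Q = 1470 × 1.53 × (190 − 116) = 166430 kJ/h
Energy balance on cold side (adiabatic exchanger): Q = ṁ_c·Cp_c·(T_c,out − T_c,in)
ṁ_c = 166430 / [2.60 × (51.6 − -39.8)] = 700.36 kg/h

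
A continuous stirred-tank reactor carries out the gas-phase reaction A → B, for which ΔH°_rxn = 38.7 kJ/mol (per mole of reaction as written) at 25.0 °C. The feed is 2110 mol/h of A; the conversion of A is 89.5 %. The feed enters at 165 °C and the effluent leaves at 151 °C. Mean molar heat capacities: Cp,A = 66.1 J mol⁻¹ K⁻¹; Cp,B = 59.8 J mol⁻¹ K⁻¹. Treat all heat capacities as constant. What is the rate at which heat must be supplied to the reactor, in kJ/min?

Q_in = 1160 kJ/min

Extent of reaction ξ = 0.895 × 2110 = 1888.5 mol/h
Reaction term: ξ·ΔH°_rxn = 1888.5 × 38.7 = 73083 kJ/h
Sensible, feed 165→25 °C: -19526 kJ/h
Outlet flows (mol/h): A 221.55, B 1888.5
Sensible, products 25→151 °C: 16074 kJ/h
Q = ΔH = 69631 kJ/h = 19.342 kW
Heat supplied = 1160.5 kJ/min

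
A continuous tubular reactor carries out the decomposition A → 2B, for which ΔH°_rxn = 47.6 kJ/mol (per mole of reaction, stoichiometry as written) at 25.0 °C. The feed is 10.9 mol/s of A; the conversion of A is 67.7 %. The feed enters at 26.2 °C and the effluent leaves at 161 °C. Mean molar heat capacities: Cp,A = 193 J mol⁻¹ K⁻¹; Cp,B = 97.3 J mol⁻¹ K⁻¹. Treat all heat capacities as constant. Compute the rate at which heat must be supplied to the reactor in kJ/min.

Q_in = 38200 kJ/min

Extent of reaction ξ = 0.677 × 10.9 = 7.3793 mol/s
Reaction term: ξ·ΔH°_rxn = 7.3793 × 47.6 = 351.25 kJ/s
Sensible, feed 26.2→25 °C: -2.5244 kJ/s
Outlet flows (mol/s): A 3.5207, B 14.759
Sensible, products 25→161 °C: 287.71 kJ/s
Q = ΔH = 636.44 kJ/s = 636.44 kW
Heat supplied = 38186 kJ/min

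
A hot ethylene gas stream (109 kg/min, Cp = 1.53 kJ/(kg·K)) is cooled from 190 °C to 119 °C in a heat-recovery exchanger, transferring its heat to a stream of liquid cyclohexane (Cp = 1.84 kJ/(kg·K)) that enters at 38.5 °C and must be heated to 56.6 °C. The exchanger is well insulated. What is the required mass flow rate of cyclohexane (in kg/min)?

Heat released by hot stream: Q = 109 × 1.53 × (190 − 119) = 11841 kJ/min
Energy balance on cold side (adiabatic exchanger): Q = ṁ_c·Cp_c·(T_c,out − T_c,in)
ṁ_c = 11841 / [1.84 × (56.6 − 38.5)] = 355.53 kg/min

ṁ_c = 356 kg/min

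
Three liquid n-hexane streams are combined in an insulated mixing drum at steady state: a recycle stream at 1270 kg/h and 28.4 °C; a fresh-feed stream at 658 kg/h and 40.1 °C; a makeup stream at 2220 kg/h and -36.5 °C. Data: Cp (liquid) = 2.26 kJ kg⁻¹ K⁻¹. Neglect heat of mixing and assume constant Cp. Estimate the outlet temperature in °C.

T_out = -4.48 °C

Adiabatic, steady state ⇒ Σ ṁᵢCp,ᵢ(T_out − Tᵢ) = 0
T_out = Σ ṁᵢCp,ᵢTᵢ / Σ ṁᵢCp,ᵢ
      = -41982 / 9374.5 = -4.4784 °C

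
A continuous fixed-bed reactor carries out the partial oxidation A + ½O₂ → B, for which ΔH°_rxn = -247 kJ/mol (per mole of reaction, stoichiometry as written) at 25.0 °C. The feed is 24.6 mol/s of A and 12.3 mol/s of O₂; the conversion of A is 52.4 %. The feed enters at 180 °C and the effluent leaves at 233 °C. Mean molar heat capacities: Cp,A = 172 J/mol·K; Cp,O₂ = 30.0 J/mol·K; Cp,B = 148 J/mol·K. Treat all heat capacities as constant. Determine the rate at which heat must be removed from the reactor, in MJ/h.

Q_out = 11000 MJ/h

Extent of reaction ξ = 0.524 × 24.6 = 12.89 mol/s
Reaction term: ξ·ΔH°_rxn = 12.89 × -247 = -3183.9 kJ/s
Sensible, feed 180→25 °C: -713.03 kJ/s
Outlet flows (mol/s): A 11.71, O₂ 5.8548, B 12.89
Sensible, products 25→233 °C: 852.27 kJ/s
Q = ΔH = -3044.7 kJ/s = -3044.7 kW
Heat removed = 10961 MJ/h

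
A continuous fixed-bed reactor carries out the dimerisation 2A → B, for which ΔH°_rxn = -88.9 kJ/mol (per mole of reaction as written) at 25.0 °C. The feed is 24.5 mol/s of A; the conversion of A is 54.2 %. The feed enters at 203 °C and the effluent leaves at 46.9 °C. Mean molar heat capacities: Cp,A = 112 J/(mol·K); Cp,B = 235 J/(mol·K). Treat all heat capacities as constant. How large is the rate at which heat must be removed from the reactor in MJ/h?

Q_out = 3660 MJ/h

Extent of reaction ξ = 0.542 × 24.5 / 2 = 6.6395 mol/s
Reaction term: ξ·ΔH°_rxn = 6.6395 × -88.9 = -590.25 kJ/s
Sensible, feed 203→25 °C: -488.43 kJ/s
Outlet flows (mol/s): A 11.221, B 6.6395
Sensible, products 25→46.9 °C: 61.693 kJ/s
Q = ΔH = -1017 kJ/s = -1017 kW
Heat removed = 3661.2 MJ/h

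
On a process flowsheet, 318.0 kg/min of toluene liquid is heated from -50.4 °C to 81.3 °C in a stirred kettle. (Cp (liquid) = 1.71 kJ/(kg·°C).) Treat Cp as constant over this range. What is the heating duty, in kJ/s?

Q = ṁ·Cp·ΔT = 318.0 × 1.71 × (81.3 − -50.4) = 71616 kJ/min
Converting: 71616 / 60 s = 1193.6 kW

Q = 1190 kJ/s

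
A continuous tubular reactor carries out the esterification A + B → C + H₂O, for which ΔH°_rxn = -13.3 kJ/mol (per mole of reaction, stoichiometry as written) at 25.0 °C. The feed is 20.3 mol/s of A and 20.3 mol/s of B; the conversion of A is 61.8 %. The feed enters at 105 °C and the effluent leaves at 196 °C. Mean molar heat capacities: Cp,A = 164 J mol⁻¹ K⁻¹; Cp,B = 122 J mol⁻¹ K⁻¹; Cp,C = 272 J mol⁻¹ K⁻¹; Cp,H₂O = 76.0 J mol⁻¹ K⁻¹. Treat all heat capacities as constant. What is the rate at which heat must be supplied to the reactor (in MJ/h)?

Q_in = 1780 MJ/h

Extent of reaction ξ = 0.618 × 20.3 = 12.545 mol/s
Reaction term: ξ·ΔH°_rxn = 12.545 × -13.3 = -166.85 kJ/s
Sensible, feed 105→25 °C: -464.46 kJ/s
Outlet flows (mol/s): A 7.7546, B 7.7546, C 12.545, H₂O 12.545
Sensible, products 25→196 °C: 1125.8 kJ/s
Q = ΔH = 494.48 kJ/s = 494.48 kW
Heat supplied = 1780.1 MJ/h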